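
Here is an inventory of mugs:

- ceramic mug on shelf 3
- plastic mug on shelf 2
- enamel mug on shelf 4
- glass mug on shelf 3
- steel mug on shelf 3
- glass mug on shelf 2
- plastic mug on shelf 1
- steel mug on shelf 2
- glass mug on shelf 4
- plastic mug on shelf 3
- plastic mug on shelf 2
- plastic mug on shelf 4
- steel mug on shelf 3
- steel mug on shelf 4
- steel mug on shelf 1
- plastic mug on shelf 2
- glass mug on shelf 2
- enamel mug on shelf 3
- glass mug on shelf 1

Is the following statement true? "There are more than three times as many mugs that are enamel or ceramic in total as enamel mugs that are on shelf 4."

mugs that are enamel or ceramic: 3.
enamel mugs on shelf 4: 1.
The claim requires 3 > 3 × 1 = 3, which does not hold.

False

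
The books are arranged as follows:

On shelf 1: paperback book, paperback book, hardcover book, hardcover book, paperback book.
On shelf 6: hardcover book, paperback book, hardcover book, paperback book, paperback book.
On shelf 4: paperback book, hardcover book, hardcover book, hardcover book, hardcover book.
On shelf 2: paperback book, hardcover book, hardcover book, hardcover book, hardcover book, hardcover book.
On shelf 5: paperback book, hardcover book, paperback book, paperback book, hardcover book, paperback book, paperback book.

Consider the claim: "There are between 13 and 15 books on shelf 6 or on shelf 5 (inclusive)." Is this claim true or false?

There are 12 books on shelf 6 or on shelf 5.
The claim requires 13 ≤ 12 ≤ 15, which does not hold.

False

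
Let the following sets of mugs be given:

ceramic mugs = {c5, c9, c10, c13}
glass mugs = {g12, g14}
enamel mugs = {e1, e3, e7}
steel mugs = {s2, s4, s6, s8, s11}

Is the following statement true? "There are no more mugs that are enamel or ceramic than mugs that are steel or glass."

|mugs that are enamel or ceramic| = 7.
|mugs that are steel or glass| = 7.
The claim requires 7 ≤ 7, which holds.

True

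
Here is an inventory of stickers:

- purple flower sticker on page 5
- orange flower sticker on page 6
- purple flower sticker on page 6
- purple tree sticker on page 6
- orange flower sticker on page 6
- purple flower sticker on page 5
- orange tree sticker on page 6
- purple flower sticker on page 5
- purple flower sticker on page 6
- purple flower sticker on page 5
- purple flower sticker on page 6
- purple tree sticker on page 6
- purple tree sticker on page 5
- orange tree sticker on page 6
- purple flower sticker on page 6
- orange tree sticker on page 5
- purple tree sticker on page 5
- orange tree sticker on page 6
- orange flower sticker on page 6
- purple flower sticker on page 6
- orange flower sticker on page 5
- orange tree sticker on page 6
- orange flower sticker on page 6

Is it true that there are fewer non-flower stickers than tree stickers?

There are 9 non-flower stickers.
There are 9 tree stickers.
The claim requires 9 < 9, which does not hold.

False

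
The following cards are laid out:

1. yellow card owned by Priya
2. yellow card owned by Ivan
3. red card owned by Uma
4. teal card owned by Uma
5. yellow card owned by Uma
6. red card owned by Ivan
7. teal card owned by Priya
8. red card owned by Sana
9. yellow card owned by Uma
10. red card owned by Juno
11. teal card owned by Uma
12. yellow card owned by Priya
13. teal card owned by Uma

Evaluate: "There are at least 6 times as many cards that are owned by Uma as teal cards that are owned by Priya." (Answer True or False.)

True

|cards owned by Uma| = 6.
|teal cards owned by Priya| = 1.
The claim requires 6 ≥ 6 × 1 = 6, which holds.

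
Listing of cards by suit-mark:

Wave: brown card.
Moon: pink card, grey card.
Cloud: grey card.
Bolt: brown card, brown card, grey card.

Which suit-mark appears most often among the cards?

bolt

Counts by suit-mark: bolt 3, moon 2, cloud 1, wave 1.
The maximum is 3, held uniquely by bolt.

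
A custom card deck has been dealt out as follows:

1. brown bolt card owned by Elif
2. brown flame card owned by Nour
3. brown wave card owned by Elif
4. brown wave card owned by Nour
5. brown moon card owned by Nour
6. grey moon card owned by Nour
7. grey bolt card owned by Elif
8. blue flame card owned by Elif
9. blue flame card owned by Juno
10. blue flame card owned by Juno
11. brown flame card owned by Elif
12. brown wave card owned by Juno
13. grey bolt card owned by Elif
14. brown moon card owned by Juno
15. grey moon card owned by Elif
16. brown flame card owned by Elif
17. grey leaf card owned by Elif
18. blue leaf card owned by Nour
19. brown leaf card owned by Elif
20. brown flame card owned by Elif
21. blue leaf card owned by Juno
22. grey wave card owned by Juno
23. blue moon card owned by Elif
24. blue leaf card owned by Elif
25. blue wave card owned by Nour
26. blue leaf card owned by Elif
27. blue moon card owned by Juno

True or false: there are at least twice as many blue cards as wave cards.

There are 10 blue cards.
There are 5 wave cards.
The claim requires 10 ≥ 2 × 5 = 10, which holds.

True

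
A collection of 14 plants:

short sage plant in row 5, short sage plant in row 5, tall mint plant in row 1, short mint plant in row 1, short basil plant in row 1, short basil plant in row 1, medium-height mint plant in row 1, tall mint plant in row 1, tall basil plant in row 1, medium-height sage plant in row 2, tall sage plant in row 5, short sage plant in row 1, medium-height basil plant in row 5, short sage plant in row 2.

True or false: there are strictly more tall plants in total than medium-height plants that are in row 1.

True

|tall plants| = 4.
|medium-height plants in row 1| = 1.
The claim requires 4 > 1, which holds.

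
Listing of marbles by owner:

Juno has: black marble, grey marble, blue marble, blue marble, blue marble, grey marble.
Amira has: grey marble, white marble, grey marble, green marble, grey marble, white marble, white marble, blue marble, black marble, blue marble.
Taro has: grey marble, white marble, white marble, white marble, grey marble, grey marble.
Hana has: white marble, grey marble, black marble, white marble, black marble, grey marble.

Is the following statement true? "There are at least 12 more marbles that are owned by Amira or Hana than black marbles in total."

True

|marbles owned by Amira or Hana| = 16.
|black marbles| = 4.
The claim requires 16 − 4 = 12 ≥ 12, which holds.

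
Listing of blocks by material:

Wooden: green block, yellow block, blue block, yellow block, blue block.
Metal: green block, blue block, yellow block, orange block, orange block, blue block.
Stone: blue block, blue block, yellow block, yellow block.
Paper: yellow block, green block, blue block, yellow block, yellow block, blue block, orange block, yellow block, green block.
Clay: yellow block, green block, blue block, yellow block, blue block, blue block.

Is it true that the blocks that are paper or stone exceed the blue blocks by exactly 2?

|blocks that are paper or stone| = 13.
|blue blocks| = 11.
The claim requires 13 − 11 (= 2) to equal 2, which holds.

True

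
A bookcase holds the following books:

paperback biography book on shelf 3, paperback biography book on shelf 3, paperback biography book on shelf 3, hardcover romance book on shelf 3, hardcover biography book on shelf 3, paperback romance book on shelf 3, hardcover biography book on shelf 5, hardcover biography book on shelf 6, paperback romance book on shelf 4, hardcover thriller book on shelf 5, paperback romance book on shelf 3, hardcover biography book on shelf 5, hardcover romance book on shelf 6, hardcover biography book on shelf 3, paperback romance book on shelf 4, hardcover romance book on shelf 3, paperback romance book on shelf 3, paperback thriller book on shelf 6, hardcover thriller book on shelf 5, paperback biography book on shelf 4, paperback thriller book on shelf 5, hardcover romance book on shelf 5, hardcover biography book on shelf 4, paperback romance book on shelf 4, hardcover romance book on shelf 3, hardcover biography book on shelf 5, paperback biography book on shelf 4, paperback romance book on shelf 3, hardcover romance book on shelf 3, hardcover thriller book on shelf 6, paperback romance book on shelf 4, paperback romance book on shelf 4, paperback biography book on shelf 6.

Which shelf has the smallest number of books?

shelf 6

Counts by shelf: shelf 3→13, shelf 4→8, shelf 5→7, shelf 6→5.
The minimum is 5, held uniquely by shelf 6.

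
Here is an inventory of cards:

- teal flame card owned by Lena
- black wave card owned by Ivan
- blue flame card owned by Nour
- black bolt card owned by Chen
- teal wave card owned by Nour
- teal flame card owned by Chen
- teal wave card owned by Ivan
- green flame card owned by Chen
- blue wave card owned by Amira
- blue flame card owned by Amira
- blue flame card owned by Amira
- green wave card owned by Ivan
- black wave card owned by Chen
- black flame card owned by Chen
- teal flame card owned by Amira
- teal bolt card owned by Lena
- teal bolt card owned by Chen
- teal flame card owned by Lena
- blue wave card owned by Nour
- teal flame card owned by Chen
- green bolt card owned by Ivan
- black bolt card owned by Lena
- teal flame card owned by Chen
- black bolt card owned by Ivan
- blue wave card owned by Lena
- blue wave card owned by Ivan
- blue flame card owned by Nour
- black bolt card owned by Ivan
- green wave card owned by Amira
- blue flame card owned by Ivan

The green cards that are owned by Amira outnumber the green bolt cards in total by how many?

green cards owned by Amira: 1.
green bolt cards: 1.
1 − 1 = 0.

0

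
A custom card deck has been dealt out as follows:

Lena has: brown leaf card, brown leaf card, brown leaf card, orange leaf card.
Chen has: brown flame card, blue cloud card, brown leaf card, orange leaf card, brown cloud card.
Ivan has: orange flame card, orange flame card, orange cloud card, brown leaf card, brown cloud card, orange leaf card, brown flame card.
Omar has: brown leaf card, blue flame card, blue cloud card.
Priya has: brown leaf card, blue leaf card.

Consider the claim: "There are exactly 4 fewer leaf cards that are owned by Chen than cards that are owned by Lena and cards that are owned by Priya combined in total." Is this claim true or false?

True

Count of leaf cards owned by Chen: 2.
cards owned by Lena: 4; cards owned by Priya: 2; combined: 4 + 2 = 6.
The claim requires 6 − 2 (= 4) to equal 4, which holds.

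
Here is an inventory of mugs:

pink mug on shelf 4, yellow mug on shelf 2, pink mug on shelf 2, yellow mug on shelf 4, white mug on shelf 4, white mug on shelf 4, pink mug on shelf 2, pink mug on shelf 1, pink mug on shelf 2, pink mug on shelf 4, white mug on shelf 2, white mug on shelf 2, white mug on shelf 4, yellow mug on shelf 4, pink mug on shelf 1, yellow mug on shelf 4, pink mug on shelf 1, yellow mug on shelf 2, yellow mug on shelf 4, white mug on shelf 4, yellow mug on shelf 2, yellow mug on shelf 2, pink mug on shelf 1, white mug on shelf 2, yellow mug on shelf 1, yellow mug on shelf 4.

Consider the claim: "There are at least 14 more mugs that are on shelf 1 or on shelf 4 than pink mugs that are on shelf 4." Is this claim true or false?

True

|mugs on shelf 1 or on shelf 4| = 16.
|pink mugs on shelf 4| = 2.
The claim requires 16 − 2 = 14 ≥ 14, which holds.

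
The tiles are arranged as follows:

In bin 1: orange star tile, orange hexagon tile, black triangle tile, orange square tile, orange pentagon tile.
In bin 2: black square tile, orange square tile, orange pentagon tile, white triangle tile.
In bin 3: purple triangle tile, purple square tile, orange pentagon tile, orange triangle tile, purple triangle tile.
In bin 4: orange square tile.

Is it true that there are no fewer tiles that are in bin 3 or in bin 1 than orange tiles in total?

True

tiles in bin 3 or in bin 1: 10.
orange tiles: 9.
The claim requires 10 ≥ 9, which holds.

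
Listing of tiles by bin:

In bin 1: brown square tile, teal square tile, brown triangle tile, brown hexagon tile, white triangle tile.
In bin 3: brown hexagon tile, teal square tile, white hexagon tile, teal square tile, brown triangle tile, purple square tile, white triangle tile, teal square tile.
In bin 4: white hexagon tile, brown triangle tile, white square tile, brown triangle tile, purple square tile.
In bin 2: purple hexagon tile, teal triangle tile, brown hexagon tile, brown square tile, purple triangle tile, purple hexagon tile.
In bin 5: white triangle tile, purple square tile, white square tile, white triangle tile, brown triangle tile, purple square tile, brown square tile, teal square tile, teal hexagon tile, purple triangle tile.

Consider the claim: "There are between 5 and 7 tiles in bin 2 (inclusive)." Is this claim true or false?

True

There are 6 tiles in bin 2.
The claim requires 5 ≤ 6 ≤ 7, which holds.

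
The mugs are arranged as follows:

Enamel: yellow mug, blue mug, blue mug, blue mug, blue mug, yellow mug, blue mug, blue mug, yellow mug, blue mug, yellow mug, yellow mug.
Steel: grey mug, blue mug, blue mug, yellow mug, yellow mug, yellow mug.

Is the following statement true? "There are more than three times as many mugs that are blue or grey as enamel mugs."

There are 10 mugs that are blue or grey.
There are 12 enamel mugs.
The claim requires 10 > 3 × 12 = 36, which does not hold.

False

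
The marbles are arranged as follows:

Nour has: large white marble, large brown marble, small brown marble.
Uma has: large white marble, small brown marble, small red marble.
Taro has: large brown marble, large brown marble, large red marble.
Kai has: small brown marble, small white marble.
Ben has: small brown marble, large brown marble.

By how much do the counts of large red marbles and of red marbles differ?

large red marbles: 1. red marbles: 2.
|1 − 2| = 2 − 1 = 1.

1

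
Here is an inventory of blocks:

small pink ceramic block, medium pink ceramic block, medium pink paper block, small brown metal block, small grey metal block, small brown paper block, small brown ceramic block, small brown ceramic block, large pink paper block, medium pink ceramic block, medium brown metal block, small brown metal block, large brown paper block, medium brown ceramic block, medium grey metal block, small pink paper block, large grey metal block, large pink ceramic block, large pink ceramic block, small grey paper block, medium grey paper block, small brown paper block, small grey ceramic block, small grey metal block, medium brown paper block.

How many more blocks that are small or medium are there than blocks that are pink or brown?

blocks that are small or medium: 20.
blocks that are pink or brown: 18.
20 − 18 = 2.

2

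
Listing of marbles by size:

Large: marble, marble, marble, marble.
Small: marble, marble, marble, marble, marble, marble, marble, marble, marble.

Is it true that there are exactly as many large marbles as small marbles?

|large marbles| = 4.
|small marbles| = 9.
The claim requires 4 = 9, which does not hold.

False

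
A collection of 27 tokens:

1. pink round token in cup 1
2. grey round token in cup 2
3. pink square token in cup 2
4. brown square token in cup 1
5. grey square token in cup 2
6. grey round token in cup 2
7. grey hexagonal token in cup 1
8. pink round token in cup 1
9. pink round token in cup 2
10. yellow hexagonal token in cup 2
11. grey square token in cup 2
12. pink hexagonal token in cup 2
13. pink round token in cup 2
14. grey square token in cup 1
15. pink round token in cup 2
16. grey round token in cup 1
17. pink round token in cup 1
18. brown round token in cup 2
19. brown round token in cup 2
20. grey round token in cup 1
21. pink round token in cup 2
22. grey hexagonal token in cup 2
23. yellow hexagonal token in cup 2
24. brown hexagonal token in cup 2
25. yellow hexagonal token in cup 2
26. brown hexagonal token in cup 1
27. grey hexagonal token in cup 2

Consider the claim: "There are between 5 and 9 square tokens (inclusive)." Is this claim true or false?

|square tokens| = 5.
The claim requires 5 ≤ 5 ≤ 9, which holds.

True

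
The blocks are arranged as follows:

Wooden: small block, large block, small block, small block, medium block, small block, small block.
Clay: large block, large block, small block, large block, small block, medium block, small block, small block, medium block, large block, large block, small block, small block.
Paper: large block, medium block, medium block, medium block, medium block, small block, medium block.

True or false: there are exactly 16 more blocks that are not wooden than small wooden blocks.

blocks that are not wooden: 20.
small wooden blocks: 5.
The claim requires 20 − 5 (= 15) to equal 16, which does not hold.

False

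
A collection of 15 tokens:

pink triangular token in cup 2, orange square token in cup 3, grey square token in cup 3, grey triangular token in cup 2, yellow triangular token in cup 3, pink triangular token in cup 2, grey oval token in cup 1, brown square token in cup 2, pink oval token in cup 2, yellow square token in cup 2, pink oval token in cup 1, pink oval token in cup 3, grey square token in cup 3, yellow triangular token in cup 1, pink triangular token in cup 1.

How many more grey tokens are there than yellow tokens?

grey tokens: 4.
yellow tokens: 3.
4 − 3 = 1.

1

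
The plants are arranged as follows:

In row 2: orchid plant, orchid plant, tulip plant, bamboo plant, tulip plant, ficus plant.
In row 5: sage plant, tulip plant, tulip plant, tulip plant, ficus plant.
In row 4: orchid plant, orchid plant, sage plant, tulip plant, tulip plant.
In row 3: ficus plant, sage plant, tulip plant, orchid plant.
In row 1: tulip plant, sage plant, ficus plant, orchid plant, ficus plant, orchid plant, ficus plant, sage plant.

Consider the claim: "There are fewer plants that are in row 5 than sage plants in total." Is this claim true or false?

There are 5 plants in row 5.
There are 5 sage plants.
The claim requires 5 < 5, which does not hold.

False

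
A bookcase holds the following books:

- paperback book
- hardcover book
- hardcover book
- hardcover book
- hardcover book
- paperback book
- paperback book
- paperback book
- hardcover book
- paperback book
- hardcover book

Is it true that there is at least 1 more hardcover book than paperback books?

True

|hardcover books| = 6.
|paperback books| = 5.
The claim requires 6 − 5 = 1 ≥ 1, which holds.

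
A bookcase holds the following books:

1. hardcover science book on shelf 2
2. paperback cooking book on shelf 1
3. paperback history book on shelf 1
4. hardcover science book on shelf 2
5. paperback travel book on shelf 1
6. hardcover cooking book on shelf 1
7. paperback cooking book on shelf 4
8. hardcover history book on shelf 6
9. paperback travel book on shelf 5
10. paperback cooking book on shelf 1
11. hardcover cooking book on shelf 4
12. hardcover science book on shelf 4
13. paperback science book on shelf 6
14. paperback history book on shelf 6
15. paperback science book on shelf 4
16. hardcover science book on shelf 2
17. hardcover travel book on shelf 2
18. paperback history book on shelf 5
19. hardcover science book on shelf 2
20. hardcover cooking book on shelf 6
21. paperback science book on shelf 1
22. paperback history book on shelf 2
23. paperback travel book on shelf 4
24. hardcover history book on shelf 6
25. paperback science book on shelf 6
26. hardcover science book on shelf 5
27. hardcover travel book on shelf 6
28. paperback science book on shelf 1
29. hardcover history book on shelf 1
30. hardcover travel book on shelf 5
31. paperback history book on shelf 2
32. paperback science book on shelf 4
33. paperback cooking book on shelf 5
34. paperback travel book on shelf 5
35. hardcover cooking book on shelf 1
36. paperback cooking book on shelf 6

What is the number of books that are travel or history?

history: 8; travel: 7; together 8 + 7 = 15.

15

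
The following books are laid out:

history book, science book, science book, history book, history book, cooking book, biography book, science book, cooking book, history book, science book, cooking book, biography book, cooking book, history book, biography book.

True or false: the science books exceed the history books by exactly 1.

False

science books: 4.
history books: 5.
The claim requires 4 − 5 (= -1) to equal 1, which does not hold.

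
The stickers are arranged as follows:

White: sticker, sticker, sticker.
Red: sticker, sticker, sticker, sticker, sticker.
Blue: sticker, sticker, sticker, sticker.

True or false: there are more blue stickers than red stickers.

False

There are 4 blue stickers.
There are 5 red stickers.
The claim requires 4 > 5, which does not hold.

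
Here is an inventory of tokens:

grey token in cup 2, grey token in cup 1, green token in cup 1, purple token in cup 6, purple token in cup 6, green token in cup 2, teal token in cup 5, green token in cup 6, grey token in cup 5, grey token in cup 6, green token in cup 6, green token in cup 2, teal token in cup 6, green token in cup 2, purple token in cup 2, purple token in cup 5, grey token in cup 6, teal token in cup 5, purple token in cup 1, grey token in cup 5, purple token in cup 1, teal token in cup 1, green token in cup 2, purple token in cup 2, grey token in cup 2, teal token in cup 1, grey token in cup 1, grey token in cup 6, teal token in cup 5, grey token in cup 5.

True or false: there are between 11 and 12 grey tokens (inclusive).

False

grey tokens: 10.
The claim requires 11 ≤ 10 ≤ 12, which does not hold.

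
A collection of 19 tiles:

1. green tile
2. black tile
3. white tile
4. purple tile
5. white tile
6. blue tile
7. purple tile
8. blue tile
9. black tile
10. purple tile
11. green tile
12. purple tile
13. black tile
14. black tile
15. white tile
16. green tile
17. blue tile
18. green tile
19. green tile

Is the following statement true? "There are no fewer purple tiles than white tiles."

True

|purple tiles| = 4.
|white tiles| = 3.
The claim requires 4 ≥ 3, which holds.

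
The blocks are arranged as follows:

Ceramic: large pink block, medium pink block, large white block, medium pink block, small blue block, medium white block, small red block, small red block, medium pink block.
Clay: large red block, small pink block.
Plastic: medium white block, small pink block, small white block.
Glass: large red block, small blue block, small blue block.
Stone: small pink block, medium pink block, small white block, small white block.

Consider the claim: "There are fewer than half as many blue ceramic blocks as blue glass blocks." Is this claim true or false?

False

blue ceramic blocks: 1.
blue glass blocks: 2.
The claim requires 2 × 1 = 2 < 2, which does not hold.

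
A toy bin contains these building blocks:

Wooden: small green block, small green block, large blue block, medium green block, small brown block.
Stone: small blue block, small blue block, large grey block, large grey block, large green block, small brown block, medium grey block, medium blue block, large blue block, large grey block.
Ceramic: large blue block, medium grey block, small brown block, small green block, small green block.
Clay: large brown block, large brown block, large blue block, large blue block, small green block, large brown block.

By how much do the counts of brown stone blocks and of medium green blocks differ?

0

brown stone blocks: 1. medium green blocks: 1.
|1 − 1| = 1 − 1 = 0.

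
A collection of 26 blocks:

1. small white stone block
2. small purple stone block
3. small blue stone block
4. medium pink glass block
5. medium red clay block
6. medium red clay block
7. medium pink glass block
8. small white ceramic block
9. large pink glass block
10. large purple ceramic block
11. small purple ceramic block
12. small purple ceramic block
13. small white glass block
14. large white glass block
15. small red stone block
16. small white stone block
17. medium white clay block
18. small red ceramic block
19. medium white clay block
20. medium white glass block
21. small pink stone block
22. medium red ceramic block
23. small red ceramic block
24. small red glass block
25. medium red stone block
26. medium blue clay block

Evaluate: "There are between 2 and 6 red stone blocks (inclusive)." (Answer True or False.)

|red stone blocks| = 2.
The claim requires 2 ≤ 2 ≤ 6, which holds.

True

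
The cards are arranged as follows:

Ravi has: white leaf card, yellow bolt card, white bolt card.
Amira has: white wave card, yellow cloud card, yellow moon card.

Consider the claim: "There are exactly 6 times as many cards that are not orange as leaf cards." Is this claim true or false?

True

cards that are not orange: 6.
leaf cards: 1.
The claim requires 6 = 6 × 1 = 6, which holds.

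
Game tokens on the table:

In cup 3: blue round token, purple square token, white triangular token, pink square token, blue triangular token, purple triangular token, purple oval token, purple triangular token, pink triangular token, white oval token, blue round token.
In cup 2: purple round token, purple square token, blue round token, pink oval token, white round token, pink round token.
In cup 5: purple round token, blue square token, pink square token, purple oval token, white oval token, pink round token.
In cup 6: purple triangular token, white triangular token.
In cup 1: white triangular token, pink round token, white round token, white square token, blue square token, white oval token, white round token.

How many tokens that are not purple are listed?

23

Total tokens: 32; with the excluded value: 9; remaining 32 − 9 = 23.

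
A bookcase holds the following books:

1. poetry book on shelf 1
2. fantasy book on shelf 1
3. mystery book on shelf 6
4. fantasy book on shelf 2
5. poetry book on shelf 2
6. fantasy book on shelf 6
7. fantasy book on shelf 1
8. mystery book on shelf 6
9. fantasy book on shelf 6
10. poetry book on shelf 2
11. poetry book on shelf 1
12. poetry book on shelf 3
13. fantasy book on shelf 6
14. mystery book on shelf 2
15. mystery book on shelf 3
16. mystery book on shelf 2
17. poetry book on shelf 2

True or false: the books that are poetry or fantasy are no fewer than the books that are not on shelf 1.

|books that are poetry or fantasy| = 12.
|books that are not on shelf 1| = 13.
The claim requires 12 ≥ 13, which does not hold.

False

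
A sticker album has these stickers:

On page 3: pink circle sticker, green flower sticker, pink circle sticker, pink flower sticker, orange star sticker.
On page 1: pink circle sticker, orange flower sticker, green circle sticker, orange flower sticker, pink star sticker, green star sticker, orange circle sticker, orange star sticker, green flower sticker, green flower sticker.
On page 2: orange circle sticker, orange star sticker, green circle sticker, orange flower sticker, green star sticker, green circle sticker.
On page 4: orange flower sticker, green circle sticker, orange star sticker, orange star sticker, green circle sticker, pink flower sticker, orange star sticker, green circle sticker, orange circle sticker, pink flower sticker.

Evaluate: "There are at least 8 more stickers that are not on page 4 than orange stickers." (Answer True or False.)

True

stickers that are not on page 4: 21.
orange stickers: 13.
The claim requires 21 − 13 = 8 ≥ 8, which holds.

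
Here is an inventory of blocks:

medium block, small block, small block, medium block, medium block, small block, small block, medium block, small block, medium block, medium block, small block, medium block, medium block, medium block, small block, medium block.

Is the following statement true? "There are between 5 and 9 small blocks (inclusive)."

True

small blocks: 7.
The claim requires 5 ≤ 7 ≤ 9, which holds.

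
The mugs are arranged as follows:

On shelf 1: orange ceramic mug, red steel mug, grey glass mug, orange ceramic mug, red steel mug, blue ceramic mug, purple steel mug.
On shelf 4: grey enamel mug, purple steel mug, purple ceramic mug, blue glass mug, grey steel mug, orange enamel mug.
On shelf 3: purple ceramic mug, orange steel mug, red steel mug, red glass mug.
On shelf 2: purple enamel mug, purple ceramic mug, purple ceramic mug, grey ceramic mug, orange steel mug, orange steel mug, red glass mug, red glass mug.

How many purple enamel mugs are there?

1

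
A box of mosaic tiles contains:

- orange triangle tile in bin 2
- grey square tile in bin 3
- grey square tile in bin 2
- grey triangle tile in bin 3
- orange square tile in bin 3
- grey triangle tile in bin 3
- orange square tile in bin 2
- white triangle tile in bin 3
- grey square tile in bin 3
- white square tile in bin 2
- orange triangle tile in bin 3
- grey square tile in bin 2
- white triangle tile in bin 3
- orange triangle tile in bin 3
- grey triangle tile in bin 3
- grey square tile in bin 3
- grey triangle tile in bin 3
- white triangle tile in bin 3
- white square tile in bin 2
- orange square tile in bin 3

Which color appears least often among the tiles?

white

Counts by color: grey 9, orange 6, white 5.
The minimum is 5, held uniquely by white.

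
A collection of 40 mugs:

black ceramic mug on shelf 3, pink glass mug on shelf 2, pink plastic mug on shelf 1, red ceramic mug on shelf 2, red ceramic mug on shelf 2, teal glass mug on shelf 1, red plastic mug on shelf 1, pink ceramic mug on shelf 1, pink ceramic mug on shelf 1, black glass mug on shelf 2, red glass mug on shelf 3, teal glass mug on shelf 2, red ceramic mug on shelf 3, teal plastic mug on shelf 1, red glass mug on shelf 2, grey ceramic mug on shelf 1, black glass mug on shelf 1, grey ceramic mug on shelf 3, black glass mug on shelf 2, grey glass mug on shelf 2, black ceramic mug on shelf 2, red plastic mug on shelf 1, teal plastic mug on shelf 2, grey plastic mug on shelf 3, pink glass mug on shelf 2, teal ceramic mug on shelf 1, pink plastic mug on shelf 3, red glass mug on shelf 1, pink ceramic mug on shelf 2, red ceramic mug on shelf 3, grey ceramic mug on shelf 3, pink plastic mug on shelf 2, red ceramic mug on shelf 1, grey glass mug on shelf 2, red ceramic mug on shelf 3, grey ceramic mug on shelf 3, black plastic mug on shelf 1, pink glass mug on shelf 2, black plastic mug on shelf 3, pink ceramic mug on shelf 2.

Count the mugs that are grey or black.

black: 7; grey: 7; together 7 + 7 = 14.

14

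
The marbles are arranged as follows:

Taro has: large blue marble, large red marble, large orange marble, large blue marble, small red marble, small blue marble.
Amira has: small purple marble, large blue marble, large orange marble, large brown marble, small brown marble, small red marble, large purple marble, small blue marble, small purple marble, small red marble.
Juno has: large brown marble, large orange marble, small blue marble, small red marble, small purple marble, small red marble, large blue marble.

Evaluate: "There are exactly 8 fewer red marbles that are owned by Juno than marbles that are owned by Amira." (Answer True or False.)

Count of red marbles owned by Juno: 2.
Count of marbles owned by Amira: 10.
The claim requires 10 − 2 (= 8) to equal 8, which holds.

True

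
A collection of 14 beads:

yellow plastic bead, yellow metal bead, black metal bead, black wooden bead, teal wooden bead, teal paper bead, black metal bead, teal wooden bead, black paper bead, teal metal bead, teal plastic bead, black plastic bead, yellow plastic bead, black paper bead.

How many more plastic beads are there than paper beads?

1

plastic beads: 4.
paper beads: 3.
4 − 3 = 1.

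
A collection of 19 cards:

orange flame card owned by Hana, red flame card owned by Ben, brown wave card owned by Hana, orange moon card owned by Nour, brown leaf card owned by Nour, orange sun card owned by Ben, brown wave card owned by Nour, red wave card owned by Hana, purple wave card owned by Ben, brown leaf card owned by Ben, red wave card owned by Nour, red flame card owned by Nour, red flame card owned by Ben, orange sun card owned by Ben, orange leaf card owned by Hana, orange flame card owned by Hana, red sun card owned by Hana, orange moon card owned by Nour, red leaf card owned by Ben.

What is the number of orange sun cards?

2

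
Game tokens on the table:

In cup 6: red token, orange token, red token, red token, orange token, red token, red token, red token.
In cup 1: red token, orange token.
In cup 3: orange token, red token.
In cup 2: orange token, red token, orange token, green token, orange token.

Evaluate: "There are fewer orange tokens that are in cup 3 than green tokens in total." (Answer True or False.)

False

|orange tokens in cup 3| = 1.
|green tokens| = 1.
The claim requires 1 < 1, which does not hold.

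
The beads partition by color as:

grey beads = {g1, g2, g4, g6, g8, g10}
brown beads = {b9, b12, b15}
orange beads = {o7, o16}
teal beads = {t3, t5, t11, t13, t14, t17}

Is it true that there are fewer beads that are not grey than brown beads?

False

|beads that are not grey| = 11.
|brown beads| = 3.
The claim requires 11 < 3, which does not hold.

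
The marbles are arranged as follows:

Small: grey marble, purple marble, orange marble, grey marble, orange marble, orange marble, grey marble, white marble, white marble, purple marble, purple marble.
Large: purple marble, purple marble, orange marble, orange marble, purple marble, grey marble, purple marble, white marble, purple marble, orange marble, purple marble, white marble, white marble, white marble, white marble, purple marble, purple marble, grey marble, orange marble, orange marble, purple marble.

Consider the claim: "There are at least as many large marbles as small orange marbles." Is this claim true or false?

True

large marbles: 21.
small orange marbles: 3.
The claim requires 21 ≥ 3, which holds.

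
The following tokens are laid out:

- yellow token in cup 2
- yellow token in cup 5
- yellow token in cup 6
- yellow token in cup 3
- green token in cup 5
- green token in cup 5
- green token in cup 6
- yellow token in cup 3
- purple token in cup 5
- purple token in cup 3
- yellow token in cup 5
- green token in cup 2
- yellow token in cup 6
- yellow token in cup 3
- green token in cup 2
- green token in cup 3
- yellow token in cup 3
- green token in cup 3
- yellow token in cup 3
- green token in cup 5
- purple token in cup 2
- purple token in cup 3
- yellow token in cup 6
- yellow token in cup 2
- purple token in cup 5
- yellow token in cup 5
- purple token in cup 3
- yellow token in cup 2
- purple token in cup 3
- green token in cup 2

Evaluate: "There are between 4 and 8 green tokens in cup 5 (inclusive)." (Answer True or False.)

False

|green tokens in cup 5| = 3.
The claim requires 4 ≤ 3 ≤ 8, which does not hold.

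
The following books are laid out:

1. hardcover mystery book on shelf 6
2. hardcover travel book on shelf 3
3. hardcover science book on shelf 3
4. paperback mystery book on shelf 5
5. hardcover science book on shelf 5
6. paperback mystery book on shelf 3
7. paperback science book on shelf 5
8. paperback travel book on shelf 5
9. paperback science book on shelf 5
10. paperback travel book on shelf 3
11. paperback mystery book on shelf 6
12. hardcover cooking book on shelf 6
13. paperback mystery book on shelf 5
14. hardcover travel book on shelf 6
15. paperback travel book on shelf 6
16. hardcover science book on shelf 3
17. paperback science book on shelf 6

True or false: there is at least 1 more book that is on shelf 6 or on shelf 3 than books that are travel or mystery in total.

books on shelf 6 or on shelf 3: 11.
books that are travel or mystery: 10.
The claim requires 11 − 10 = 1 ≥ 1, which holds.

True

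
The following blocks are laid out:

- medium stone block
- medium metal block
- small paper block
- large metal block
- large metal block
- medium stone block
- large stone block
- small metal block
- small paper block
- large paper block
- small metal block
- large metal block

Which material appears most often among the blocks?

metal

Counts by material: metal 6, paper 3, stone 3.
The maximum is 6, held uniquely by metal.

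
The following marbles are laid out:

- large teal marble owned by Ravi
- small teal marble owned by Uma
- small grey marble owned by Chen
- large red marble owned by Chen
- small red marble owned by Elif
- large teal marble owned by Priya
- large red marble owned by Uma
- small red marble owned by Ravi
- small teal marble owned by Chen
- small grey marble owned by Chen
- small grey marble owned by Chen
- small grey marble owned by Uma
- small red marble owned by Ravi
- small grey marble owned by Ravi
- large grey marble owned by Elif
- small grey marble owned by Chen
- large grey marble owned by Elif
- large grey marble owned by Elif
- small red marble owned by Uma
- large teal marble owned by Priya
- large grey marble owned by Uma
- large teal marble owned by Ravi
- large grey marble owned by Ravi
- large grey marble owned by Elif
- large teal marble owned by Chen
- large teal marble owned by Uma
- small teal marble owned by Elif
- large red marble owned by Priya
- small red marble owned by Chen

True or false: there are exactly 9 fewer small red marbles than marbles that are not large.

True

There are 5 small red marbles.
There are 14 marbles that are not large.
The claim requires 14 − 5 (= 9) to equal 9, which holds.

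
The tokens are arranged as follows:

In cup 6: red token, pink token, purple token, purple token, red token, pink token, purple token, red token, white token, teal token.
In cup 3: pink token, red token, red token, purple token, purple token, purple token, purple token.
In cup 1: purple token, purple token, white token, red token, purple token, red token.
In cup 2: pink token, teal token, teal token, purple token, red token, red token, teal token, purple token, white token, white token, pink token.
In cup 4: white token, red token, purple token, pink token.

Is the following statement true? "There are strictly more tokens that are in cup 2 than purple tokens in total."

tokens in cup 2: 11.
purple tokens: 13.
The claim requires 11 > 13, which does not hold.

False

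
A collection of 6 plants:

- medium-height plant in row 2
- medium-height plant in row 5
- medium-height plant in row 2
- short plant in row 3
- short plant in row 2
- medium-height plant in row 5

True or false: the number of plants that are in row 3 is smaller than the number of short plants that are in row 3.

False

plants in row 3: 1.
short plants in row 3: 1.
The claim requires 1 < 1, which does not hold.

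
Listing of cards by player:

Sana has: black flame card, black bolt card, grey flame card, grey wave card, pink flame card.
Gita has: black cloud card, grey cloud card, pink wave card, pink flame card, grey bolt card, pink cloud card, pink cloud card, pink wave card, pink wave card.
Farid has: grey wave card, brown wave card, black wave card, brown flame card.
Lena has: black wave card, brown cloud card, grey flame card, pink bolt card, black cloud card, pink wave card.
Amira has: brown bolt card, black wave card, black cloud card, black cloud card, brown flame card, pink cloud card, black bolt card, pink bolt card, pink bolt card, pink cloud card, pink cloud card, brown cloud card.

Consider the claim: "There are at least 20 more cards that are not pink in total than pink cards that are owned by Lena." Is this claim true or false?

There are 22 cards that are not pink.
Count of pink cards owned by Lena: 2.
The claim requires 22 − 2 = 20 ≥ 20, which holds.

True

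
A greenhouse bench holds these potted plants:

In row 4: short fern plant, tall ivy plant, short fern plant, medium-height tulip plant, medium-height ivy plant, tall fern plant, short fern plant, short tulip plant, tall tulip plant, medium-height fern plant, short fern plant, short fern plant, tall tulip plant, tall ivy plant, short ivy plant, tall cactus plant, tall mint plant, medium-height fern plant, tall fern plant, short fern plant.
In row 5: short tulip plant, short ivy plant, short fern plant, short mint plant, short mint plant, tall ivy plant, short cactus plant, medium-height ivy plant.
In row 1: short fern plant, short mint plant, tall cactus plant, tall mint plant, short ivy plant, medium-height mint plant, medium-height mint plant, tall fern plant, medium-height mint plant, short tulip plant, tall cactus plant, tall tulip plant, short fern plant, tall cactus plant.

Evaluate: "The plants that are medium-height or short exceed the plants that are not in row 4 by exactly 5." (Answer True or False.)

|plants that are medium-height or short| = 27.
|plants that are not in row 4| = 22.
The claim requires 27 − 22 (= 5) to equal 5, which holds.

True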